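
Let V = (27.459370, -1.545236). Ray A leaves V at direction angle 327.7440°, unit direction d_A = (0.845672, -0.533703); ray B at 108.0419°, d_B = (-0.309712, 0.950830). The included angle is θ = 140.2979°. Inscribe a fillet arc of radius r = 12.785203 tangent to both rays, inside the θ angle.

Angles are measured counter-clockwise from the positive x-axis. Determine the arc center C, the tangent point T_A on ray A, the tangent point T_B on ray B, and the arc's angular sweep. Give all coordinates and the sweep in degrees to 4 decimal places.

center=(38.1863,6.8034) T_A=(31.3628,-4.0087) T_B=(26.0298,2.8436) sweep=39.7021

bisector direction at 37.8929° = (0.789160,0.614188)
center distance |VC| = r/sin(θ/2) = 12.785203/sin(70.1489°) = 13.592913
C = V + |VC|·bis = (38.1863,6.8034)
T_A = V + ((C−V)·d_A)·d_A = V + 4.6158·d_A = (31.3628,-4.0087)
T_B = V + ((C−V)·d_B)·d_B = V + 4.6158·d_B = (26.0298,2.8436)
sweep = 180° − θ = 39.7021°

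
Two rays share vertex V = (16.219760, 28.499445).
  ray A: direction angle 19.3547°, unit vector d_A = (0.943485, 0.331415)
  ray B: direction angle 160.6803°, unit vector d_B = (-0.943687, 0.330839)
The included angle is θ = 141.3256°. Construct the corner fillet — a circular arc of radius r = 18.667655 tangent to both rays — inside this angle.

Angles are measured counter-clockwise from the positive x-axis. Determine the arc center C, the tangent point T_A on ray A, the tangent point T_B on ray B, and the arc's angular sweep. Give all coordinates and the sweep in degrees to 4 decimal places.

bisector direction at 90.0175° = (-0.000305,1.000000)
center distance |VC| = r/sin(θ/2) = 18.667655/sin(70.6628°) = 19.783731
C = V + |VC|·bis = (16.2137,48.2832)
T_A = V + ((C−V)·d_A)·d_A = V + 6.5509·d_A = (22.4005,30.6705)
T_B = V + ((C−V)·d_B)·d_B = V + 6.5509·d_B = (10.0377,30.6667)
sweep = 180° − θ = 38.6744°

center=(16.2137,48.2832) T_A=(22.4005,30.6705) T_B=(10.0377,30.6667) sweep=38.6744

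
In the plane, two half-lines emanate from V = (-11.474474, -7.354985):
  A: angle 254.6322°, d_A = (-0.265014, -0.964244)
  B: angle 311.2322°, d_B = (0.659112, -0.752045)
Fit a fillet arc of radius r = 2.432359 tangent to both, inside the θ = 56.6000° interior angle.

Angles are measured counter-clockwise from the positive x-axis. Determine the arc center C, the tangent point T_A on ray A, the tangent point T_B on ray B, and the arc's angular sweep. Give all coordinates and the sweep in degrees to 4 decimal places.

center=(-10.3263,-12.3555) T_A=(-12.6716,-11.7108) T_B=(-8.4970,-10.7523) sweep=123.4000

bisector direction at 282.9322° = (0.223798,-0.974636)
center distance |VC| = r/sin(θ/2) = 2.432359/sin(28.3000°) = 5.130604
C = V + |VC|·bis = (-10.3263,-12.3555)
T_A = V + ((C−V)·d_A)·d_A = V + 4.5174·d_A = (-12.6716,-11.7108)
T_B = V + ((C−V)·d_B)·d_B = V + 4.5174·d_B = (-8.4970,-10.7523)
sweep = 180° − θ = 123.4000°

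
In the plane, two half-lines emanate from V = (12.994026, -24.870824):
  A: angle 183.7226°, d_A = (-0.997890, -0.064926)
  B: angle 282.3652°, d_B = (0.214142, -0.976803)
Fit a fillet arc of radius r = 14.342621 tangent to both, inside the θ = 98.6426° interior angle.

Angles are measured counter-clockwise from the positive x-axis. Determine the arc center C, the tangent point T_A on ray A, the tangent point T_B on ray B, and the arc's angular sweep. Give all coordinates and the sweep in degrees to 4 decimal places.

center=(1.6239,-39.9835) T_A=(0.6927,-25.6712) T_B=(15.6338,-36.9122) sweep=81.3574

bisector direction at 233.0439° = (-0.601203,-0.799096)
center distance |VC| = r/sin(θ/2) = 14.342621/sin(49.3213°) = 18.912265
C = V + |VC|·bis = (1.6239,-39.9835)
T_A = V + ((C−V)·d_A)·d_A = V + 12.3273·d_A = (0.6927,-25.6712)
T_B = V + ((C−V)·d_B)·d_B = V + 12.3273·d_B = (15.6338,-36.9122)
sweep = 180° − θ = 81.3574°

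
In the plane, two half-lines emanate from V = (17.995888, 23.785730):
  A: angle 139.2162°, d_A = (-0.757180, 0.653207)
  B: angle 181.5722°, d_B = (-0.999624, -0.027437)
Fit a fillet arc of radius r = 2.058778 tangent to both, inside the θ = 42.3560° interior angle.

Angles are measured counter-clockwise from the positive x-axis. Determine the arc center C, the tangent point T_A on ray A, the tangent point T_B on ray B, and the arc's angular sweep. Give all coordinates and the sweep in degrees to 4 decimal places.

bisector direction at 160.3942° = (-0.942023,0.335547)
center distance |VC| = r/sin(θ/2) = 2.058778/sin(21.1780°) = 5.698778
C = V + |VC|·bis = (12.6275,25.6979)
T_A = V + ((C−V)·d_A)·d_A = V + 5.3139·d_A = (13.9723,27.2568)
T_B = V + ((C−V)·d_B)·d_B = V + 5.3139·d_B = (12.6840,23.6399)
sweep = 180° − θ = 137.6440°

center=(12.6275,25.6979) T_A=(13.9723,27.2568) T_B=(12.6840,23.6399) sweep=137.6440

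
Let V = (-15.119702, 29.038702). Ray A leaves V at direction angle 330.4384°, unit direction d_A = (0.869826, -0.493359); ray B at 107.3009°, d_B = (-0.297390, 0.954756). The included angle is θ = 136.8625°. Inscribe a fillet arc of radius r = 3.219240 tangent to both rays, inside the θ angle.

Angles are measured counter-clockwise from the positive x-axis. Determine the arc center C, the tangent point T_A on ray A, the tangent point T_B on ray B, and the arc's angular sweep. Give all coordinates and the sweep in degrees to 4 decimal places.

center=(-12.4246,31.2111) T_A=(-14.0128,28.4109) T_B=(-15.4981,30.2537) sweep=43.1375

bisector direction at 38.8697° = (0.778576,0.627551)
center distance |VC| = r/sin(θ/2) = 3.219240/sin(68.4313°) = 3.461634
C = V + |VC|·bis = (-12.4246,31.2111)
T_A = V + ((C−V)·d_A)·d_A = V + 1.2726·d_A = (-14.0128,28.4109)
T_B = V + ((C−V)·d_B)·d_B = V + 1.2726·d_B = (-15.4981,30.2537)
sweep = 180° − θ = 43.1375°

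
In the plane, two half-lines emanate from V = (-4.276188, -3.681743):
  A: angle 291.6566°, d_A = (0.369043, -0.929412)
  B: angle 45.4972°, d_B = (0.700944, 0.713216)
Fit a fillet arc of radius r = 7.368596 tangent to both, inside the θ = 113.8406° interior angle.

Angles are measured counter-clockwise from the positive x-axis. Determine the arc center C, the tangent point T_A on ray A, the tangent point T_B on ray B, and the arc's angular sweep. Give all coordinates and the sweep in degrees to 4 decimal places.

bisector direction at 348.5769° = (0.980191,-0.198053)
center distance |VC| = r/sin(θ/2) = 7.368596/sin(56.9203°) = 8.793996
C = V + |VC|·bis = (4.3436,-5.4234)
T_A = V + ((C−V)·d_A)·d_A = V + 4.7998·d_A = (-2.5049,-8.1427)
T_B = V + ((C−V)·d_B)·d_B = V + 4.7998·d_B = (-0.9118,-0.2584)
sweep = 180° − θ = 66.1594°

center=(4.3436,-5.4234) T_A=(-2.5049,-8.1427) T_B=(-0.9118,-0.2584) sweep=66.1594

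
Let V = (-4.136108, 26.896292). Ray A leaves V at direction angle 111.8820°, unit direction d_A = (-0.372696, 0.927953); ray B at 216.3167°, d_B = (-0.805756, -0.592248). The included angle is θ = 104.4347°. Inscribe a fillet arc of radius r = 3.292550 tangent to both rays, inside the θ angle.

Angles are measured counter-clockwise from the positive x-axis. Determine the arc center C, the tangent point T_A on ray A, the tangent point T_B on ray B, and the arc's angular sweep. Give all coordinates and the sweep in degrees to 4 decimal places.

center=(-8.1427,28.0376) T_A=(-5.0874,29.2648) T_B=(-6.1927,25.3847) sweep=75.5653

bisector direction at 164.0994° = (-0.961738,0.273970)
center distance |VC| = r/sin(θ/2) = 3.292550/sin(52.2174°) = 4.165989
C = V + |VC|·bis = (-8.1427,28.0376)
T_A = V + ((C−V)·d_A)·d_A = V + 2.5524·d_A = (-5.0874,29.2648)
T_B = V + ((C−V)·d_B)·d_B = V + 2.5524·d_B = (-6.1927,25.3847)
sweep = 180° − θ = 75.5653°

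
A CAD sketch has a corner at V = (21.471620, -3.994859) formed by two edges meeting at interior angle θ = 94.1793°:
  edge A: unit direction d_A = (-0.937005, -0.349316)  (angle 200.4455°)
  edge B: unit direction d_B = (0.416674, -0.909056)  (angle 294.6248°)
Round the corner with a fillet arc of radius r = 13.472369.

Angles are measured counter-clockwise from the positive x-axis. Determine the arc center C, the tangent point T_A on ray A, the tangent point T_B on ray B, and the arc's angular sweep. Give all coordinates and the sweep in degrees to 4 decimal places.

center=(14.4428,-20.9933) T_A=(9.7367,-8.3696) T_B=(26.6900,-15.3797) sweep=85.8207

bisector direction at 247.5352° = (-0.382117,-0.924114)
center distance |VC| = r/sin(θ/2) = 13.472369/sin(47.0896°) = 18.394324
C = V + |VC|·bis = (14.4428,-20.9933)
T_A = V + ((C−V)·d_A)·d_A = V + 12.5238·d_A = (9.7367,-8.3696)
T_B = V + ((C−V)·d_B)·d_B = V + 12.5238·d_B = (26.6900,-15.3797)
sweep = 180° − θ = 85.8207°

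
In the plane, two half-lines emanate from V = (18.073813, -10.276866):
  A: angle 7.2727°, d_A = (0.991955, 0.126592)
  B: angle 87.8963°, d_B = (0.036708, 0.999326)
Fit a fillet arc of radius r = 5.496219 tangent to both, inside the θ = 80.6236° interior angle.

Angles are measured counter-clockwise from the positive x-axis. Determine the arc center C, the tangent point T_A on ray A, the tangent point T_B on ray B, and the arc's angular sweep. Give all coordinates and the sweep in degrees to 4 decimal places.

bisector direction at 47.5845° = (0.674502,0.738273)
center distance |VC| = r/sin(θ/2) = 5.496219/sin(40.3118°) = 8.495627
C = V + |VC|·bis = (23.8041,-4.0048)
T_A = V + ((C−V)·d_A)·d_A = V + 6.4782·d_A = (24.4999,-9.4568)
T_B = V + ((C−V)·d_B)·d_B = V + 6.4782·d_B = (18.3116,-3.8030)
sweep = 180° − θ = 99.3764°

center=(23.8041,-4.0048) T_A=(24.4999,-9.4568) T_B=(18.3116,-3.8030) sweep=99.3764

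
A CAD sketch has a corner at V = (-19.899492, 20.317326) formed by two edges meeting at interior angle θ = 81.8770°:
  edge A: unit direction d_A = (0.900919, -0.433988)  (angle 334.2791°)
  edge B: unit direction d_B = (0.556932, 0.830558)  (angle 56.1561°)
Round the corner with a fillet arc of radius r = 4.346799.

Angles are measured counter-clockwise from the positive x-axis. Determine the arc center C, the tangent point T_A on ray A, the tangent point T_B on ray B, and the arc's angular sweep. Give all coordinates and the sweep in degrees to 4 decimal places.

center=(-13.4983,22.0586) T_A=(-15.3847,18.1425) T_B=(-17.1086,24.4795) sweep=98.1230

bisector direction at 15.2176° = (0.964936,0.262486)
center distance |VC| = r/sin(θ/2) = 4.346799/sin(40.9385°) = 6.633817
C = V + |VC|·bis = (-13.4983,22.0586)
T_A = V + ((C−V)·d_A)·d_A = V + 5.0113·d_A = (-15.3847,18.1425)
T_B = V + ((C−V)·d_B)·d_B = V + 5.0113·d_B = (-17.1086,24.4795)
sweep = 180° − θ = 98.1230°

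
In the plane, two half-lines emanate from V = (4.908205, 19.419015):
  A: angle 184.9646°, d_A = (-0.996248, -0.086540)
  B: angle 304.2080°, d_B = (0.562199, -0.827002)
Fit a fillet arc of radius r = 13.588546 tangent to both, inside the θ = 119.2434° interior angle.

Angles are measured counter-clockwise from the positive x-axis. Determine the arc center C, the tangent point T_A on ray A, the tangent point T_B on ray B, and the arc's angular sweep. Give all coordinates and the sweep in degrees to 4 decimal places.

center=(-1.8514,5.1921) T_A=(-3.0273,18.7297) T_B=(9.3864,12.8316) sweep=60.7566

bisector direction at 244.5863° = (-0.429151,-0.903233)
center distance |VC| = r/sin(θ/2) = 13.588546/sin(59.6217°) = 15.751087
C = V + |VC|·bis = (-1.8514,5.1921)
T_A = V + ((C−V)·d_A)·d_A = V + 7.9654·d_A = (-3.0273,18.7297)
T_B = V + ((C−V)·d_B)·d_B = V + 7.9654·d_B = (9.3864,12.8316)
sweep = 180° − θ = 60.7566°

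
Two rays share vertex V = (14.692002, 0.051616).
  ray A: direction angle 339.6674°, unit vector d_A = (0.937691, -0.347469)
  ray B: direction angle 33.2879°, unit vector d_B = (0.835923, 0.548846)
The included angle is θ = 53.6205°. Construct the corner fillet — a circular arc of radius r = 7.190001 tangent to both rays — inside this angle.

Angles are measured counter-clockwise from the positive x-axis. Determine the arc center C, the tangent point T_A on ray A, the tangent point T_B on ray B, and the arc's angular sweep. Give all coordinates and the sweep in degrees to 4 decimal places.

bisector direction at 6.4776° = (0.993616,0.112816)
center distance |VC| = r/sin(θ/2) = 7.190001/sin(26.8102°) = 15.941037
C = V + |VC|·bis = (30.5313,1.8500)
T_A = V + ((C−V)·d_A)·d_A = V + 14.2275·d_A = (28.0330,-4.8920)
T_B = V + ((C−V)·d_B)·d_B = V + 14.2275·d_B = (26.5851,7.8603)
sweep = 180° − θ = 126.3795°

center=(30.5313,1.8500) T_A=(28.0330,-4.8920) T_B=(26.5851,7.8603) sweep=126.3795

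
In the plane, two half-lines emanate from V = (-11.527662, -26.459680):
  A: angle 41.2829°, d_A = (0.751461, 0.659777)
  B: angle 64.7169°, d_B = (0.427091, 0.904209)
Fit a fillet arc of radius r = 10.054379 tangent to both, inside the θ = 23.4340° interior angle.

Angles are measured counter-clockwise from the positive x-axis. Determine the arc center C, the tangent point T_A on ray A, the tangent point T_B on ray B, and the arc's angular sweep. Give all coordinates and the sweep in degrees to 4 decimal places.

bisector direction at 52.9999° = (0.601816,0.798634)
center distance |VC| = r/sin(θ/2) = 10.054379/sin(11.7170°) = 49.509979
C = V + |VC|·bis = (18.2683,13.0807)
T_A = V + ((C−V)·d_A)·d_A = V + 48.4783·d_A = (24.9019,5.5252)
T_B = V + ((C−V)·d_B)·d_B = V + 48.4783·d_B = (9.1770,17.3748)
sweep = 180° − θ = 156.5660°

center=(18.2683,13.0807) T_A=(24.9019,5.5252) T_B=(9.1770,17.3748) sweep=156.5660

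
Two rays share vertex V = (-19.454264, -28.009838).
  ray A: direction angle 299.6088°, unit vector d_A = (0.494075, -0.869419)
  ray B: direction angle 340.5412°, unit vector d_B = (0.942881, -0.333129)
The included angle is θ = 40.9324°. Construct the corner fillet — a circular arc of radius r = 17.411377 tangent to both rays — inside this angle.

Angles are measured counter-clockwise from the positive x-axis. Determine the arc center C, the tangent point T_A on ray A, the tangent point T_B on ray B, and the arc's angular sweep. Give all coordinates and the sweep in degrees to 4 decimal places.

center=(18.7335,-59.9681) T_A=(3.5957,-68.5706) T_B=(24.5337,-43.5512) sweep=139.0676

bisector direction at 320.0750° = (0.766885,-0.641784)
center distance |VC| = r/sin(θ/2) = 17.411377/sin(20.4662°) = 49.795910
C = V + |VC|·bis = (18.7335,-59.9681)
T_A = V + ((C−V)·d_A)·d_A = V + 46.6527·d_A = (3.5957,-68.5706)
T_B = V + ((C−V)·d_B)·d_B = V + 46.6527·d_B = (24.5337,-43.5512)
sweep = 180° − θ = 139.0676°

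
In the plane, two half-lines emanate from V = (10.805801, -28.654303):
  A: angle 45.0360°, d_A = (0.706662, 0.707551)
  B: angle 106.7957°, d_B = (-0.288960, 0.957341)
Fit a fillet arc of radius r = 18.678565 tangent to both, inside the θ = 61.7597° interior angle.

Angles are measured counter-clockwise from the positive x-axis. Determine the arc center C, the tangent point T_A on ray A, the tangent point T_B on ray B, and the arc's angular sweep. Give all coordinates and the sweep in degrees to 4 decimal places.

center=(19.6620,6.6452) T_A=(32.8781,-6.5543) T_B=(1.7803,1.2478) sweep=118.2403

bisector direction at 75.9159° = (0.243347,0.969939)
center distance |VC| = r/sin(θ/2) = 18.678565/sin(30.8799°) = 36.393471
C = V + |VC|·bis = (19.6620,6.6452)
T_A = V + ((C−V)·d_A)·d_A = V + 31.2345·d_A = (32.8781,-6.5543)
T_B = V + ((C−V)·d_B)·d_B = V + 31.2345·d_B = (1.7803,1.2478)
sweep = 180° − θ = 118.2403°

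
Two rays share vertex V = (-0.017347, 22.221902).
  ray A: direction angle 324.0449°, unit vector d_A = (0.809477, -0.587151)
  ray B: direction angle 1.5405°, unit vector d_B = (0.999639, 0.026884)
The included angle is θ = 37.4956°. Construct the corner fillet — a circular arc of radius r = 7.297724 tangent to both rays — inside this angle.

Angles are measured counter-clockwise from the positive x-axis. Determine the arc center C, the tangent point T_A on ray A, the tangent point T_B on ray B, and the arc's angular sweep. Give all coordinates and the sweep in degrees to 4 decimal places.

bisector direction at 342.7927° = (0.955241,-0.295830)
center distance |VC| = r/sin(θ/2) = 7.297724/sin(18.7478°) = 22.705829
C = V + |VC|·bis = (21.6722,15.5048)
T_A = V + ((C−V)·d_A)·d_A = V + 21.5011·d_A = (17.3873,9.5975)
T_B = V + ((C−V)·d_B)·d_B = V + 21.5011·d_B = (21.4760,22.7999)
sweep = 180° − θ = 142.5044°

center=(21.6722,15.5048) T_A=(17.3873,9.5975) T_B=(21.4760,22.7999) sweep=142.5044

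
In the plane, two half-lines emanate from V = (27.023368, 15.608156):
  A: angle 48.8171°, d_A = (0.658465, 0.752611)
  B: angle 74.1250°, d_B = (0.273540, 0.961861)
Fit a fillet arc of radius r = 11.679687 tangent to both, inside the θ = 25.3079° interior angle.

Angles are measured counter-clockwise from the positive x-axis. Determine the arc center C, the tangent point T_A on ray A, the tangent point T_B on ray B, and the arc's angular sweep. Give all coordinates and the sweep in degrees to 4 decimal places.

center=(52.4876,62.4510) T_A=(61.2779,54.7603) T_B=(41.2534,65.6459) sweep=154.6921

bisector direction at 61.4711° = (0.477603,0.878576)
center distance |VC| = r/sin(θ/2) = 11.679687/sin(12.6540°) = 53.316792
C = V + |VC|·bis = (52.4876,62.4510)
T_A = V + ((C−V)·d_A)·d_A = V + 52.0218·d_A = (61.2779,54.7603)
T_B = V + ((C−V)·d_B)·d_B = V + 52.0218·d_B = (41.2534,65.6459)
sweep = 180° − θ = 154.6921°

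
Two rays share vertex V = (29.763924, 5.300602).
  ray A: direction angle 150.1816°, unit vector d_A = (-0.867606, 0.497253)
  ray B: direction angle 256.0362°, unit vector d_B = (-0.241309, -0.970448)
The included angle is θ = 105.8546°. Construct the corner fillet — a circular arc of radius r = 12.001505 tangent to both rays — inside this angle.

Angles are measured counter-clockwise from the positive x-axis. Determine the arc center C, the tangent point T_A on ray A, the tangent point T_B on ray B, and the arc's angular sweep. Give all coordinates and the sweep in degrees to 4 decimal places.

bisector direction at 203.1089° = (-0.919761,-0.392480)
center distance |VC| = r/sin(θ/2) = 12.001505/sin(52.9273°) = 15.041907
C = V + |VC|·bis = (15.9290,-0.6030)
T_A = V + ((C−V)·d_A)·d_A = V + 9.0677·d_A = (21.8968,9.8095)
T_B = V + ((C−V)·d_B)·d_B = V + 9.0677·d_B = (27.5758,-3.4991)
sweep = 180° − θ = 74.1454°

center=(15.9290,-0.6030) T_A=(21.8968,9.8095) T_B=(27.5758,-3.4991) sweep=74.1454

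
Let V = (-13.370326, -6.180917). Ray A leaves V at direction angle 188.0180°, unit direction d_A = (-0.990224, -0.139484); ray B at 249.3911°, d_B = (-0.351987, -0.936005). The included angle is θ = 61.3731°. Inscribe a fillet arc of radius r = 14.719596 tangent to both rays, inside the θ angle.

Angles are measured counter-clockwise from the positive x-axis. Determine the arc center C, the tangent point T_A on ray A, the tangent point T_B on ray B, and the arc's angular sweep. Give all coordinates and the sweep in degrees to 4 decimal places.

center=(-35.8786,-24.2164) T_A=(-37.9317,-9.6407) T_B=(-22.1010,-29.3975) sweep=118.6269

bisector direction at 218.7046° = (-0.780381,-0.625305)
center distance |VC| = r/sin(θ/2) = 14.719596/sin(30.6866°) = 28.842665
C = V + |VC|·bis = (-35.8786,-24.2164)
T_A = V + ((C−V)·d_A)·d_A = V + 24.8039·d_A = (-37.9317,-9.6407)
T_B = V + ((C−V)·d_B)·d_B = V + 24.8039·d_B = (-22.1010,-29.3975)
sweep = 180° − θ = 118.6269°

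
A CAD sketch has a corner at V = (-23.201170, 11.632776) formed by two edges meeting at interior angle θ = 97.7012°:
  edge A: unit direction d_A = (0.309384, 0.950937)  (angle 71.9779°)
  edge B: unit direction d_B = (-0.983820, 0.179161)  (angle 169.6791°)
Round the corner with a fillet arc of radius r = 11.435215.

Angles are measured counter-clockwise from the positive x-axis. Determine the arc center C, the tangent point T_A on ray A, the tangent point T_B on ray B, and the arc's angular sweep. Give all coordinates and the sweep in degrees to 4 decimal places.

center=(-30.9837,24.6733) T_A=(-20.1095,21.1354) T_B=(-33.0324,13.4231) sweep=82.2988

bisector direction at 120.8285° = (-0.512470,0.858705)
center distance |VC| = r/sin(θ/2) = 11.435215/sin(48.8506°) = 15.186283
C = V + |VC|·bis = (-30.9837,24.6733)
T_A = V + ((C−V)·d_A)·d_A = V + 9.9929·d_A = (-20.1095,21.1354)
T_B = V + ((C−V)·d_B)·d_B = V + 9.9929·d_B = (-33.0324,13.4231)
sweep = 180° − θ = 82.2988°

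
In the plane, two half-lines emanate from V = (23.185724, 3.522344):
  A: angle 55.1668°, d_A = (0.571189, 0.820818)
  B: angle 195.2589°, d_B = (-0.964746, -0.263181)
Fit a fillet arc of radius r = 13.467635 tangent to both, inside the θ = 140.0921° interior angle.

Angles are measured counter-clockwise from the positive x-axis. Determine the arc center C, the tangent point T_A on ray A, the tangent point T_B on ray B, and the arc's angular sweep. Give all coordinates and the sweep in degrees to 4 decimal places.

bisector direction at 125.2128° = (-0.576616,0.817016)
center distance |VC| = r/sin(θ/2) = 13.467635/sin(70.0460°) = 14.327771
C = V + |VC|·bis = (14.9241,15.2284)
T_A = V + ((C−V)·d_A)·d_A = V + 4.8896·d_A = (25.9786,7.5358)
T_B = V + ((C−V)·d_B)·d_B = V + 4.8896·d_B = (18.4685,2.2355)
sweep = 180° − θ = 39.9079°

center=(14.9241,15.2284) T_A=(25.9786,7.5358) T_B=(18.4685,2.2355) sweep=39.9079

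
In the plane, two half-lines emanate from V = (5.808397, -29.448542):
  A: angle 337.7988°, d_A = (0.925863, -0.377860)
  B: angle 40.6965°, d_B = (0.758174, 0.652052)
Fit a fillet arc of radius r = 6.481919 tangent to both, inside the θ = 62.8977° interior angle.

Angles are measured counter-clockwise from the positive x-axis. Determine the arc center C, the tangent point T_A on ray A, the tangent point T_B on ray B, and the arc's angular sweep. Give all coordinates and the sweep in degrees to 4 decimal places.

center=(18.0707,-27.4520) T_A=(15.6214,-33.4534) T_B=(13.8441,-22.5376) sweep=117.1023

bisector direction at 9.2477° = (0.987003,0.160702)
center distance |VC| = r/sin(θ/2) = 6.481919/sin(31.4489°) = 12.423725
C = V + |VC|·bis = (18.0707,-27.4520)
T_A = V + ((C−V)·d_A)·d_A = V + 10.5988·d_A = (15.6214,-33.4534)
T_B = V + ((C−V)·d_B)·d_B = V + 10.5988·d_B = (13.8441,-22.5376)
sweep = 180° − θ = 117.1023°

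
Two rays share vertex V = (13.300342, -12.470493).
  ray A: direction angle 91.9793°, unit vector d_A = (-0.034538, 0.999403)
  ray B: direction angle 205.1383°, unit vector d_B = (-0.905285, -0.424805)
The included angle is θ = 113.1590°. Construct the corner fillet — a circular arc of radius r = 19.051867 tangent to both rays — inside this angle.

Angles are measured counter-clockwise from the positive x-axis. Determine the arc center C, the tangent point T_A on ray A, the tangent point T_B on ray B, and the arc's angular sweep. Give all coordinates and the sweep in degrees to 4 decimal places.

bisector direction at 148.5588° = (-0.853176,0.521623)
center distance |VC| = r/sin(θ/2) = 19.051867/sin(56.5795°) = 22.826152
C = V + |VC|·bis = (-6.1744,-0.5638)
T_A = V + ((C−V)·d_A)·d_A = V + 12.5722·d_A = (12.8661,0.0942)
T_B = V + ((C−V)·d_B)·d_B = V + 12.5722·d_B = (1.9189,-17.8112)
sweep = 180° − θ = 66.8410°

center=(-6.1744,-0.5638) T_A=(12.8661,0.0942) T_B=(1.9189,-17.8112) sweep=66.8410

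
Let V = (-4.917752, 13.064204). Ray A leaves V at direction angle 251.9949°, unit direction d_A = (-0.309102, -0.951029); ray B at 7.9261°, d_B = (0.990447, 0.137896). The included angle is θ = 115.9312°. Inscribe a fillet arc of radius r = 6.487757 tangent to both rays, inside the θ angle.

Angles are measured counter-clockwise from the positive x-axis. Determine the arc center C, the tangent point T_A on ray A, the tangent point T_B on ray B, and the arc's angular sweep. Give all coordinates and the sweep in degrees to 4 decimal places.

center=(-0.0025,7.1982) T_A=(-6.1725,9.2036) T_B=(-0.8971,13.6240) sweep=64.0688

bisector direction at 309.9605° = (0.642259,-0.766487)
center distance |VC| = r/sin(θ/2) = 6.487757/sin(57.9656°) = 7.653096
C = V + |VC|·bis = (-0.0025,7.1982)
T_A = V + ((C−V)·d_A)·d_A = V + 4.0594·d_A = (-6.1725,9.2036)
T_B = V + ((C−V)·d_B)·d_B = V + 4.0594·d_B = (-0.8971,13.6240)
sweep = 180° − θ = 64.0688°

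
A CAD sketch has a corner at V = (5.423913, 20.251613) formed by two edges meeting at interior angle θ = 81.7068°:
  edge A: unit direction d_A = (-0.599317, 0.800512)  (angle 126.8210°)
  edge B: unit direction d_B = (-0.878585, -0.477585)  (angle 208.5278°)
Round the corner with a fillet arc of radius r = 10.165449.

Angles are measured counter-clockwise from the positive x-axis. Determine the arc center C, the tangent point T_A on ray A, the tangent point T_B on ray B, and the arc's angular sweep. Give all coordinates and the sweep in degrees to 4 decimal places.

bisector direction at 167.6744° = (-0.976950,0.213467)
center distance |VC| = r/sin(θ/2) = 10.165449/sin(40.8534°) = 15.540510
C = V + |VC|·bis = (-9.7584,23.5690)
T_A = V + ((C−V)·d_A)·d_A = V + 11.7546·d_A = (-1.6208,29.6613)
T_B = V + ((C−V)·d_B)·d_B = V + 11.7546·d_B = (-4.9035,14.6378)
sweep = 180° − θ = 98.2932°

center=(-9.7584,23.5690) T_A=(-1.6208,29.6613) T_B=(-4.9035,14.6378) sweep=98.2932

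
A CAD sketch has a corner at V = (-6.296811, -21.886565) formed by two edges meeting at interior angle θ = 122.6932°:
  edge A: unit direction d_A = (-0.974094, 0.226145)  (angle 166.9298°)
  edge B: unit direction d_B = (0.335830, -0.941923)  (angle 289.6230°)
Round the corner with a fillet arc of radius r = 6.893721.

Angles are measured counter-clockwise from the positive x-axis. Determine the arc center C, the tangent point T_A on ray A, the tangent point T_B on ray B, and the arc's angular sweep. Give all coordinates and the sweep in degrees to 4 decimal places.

bisector direction at 228.2764° = (-0.665538,-0.746364)
center distance |VC| = r/sin(θ/2) = 6.893721/sin(61.3466°) = 7.855766
C = V + |VC|·bis = (-11.5251,-27.7498)
T_A = V + ((C−V)·d_A)·d_A = V + 3.7669·d_A = (-9.9661,-21.0347)
T_B = V + ((C−V)·d_B)·d_B = V + 3.7669·d_B = (-5.0318,-25.4347)
sweep = 180° − θ = 57.3068°

center=(-11.5251,-27.7498) T_A=(-9.9661,-21.0347) T_B=(-5.0318,-25.4347) sweep=57.3068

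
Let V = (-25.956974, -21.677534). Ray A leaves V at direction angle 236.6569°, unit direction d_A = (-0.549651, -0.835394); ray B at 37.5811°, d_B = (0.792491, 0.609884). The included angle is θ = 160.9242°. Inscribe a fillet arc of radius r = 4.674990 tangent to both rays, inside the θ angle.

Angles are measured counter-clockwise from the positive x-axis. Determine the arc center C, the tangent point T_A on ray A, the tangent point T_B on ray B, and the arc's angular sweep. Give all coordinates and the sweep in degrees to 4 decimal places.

center=(-22.4833,-24.9034) T_A=(-26.3887,-22.3337) T_B=(-25.3345,-21.1985) sweep=19.0758

bisector direction at 317.1190° = (0.732769,-0.680478)
center distance |VC| = r/sin(θ/2) = 4.674990/sin(80.4621°) = 4.740522
C = V + |VC|·bis = (-22.4833,-24.9034)
T_A = V + ((C−V)·d_A)·d_A = V + 0.7855·d_A = (-26.3887,-22.3337)
T_B = V + ((C−V)·d_B)·d_B = V + 0.7855·d_B = (-25.3345,-21.1985)
sweep = 180° − θ = 19.0758°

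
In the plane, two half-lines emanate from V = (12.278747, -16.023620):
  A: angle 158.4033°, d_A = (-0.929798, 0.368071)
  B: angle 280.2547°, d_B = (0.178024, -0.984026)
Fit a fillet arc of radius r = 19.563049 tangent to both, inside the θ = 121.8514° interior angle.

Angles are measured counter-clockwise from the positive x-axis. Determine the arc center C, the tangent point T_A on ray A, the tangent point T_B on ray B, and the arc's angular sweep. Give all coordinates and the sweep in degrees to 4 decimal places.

bisector direction at 219.3290° = (-0.773520,-0.633772)
center distance |VC| = r/sin(θ/2) = 19.563049/sin(60.9257°) = 22.383600
C = V + |VC|·bis = (-5.0354,-30.2097)
T_A = V + ((C−V)·d_A)·d_A = V + 10.8772·d_A = (2.1652,-12.0201)
T_B = V + ((C−V)·d_B)·d_B = V + 10.8772·d_B = (14.2151,-26.7270)
sweep = 180° − θ = 58.1486°

center=(-5.0354,-30.2097) T_A=(2.1652,-12.0201) T_B=(14.2151,-26.7270) sweep=58.1486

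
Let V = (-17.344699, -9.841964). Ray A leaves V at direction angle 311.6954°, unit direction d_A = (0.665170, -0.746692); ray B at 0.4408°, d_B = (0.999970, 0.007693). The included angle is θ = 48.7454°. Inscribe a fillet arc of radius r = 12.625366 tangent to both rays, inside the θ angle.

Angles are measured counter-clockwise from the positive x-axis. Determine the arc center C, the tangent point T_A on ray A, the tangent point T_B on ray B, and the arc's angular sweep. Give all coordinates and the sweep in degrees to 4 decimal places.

center=(10.6194,-22.2526) T_A=(1.1921,-30.6506) T_B=(10.5222,-9.6276) sweep=131.2546

bisector direction at 336.0681° = (0.914028,-0.405651)
center distance |VC| = r/sin(θ/2) = 12.625366/sin(24.3727°) = 30.594305
C = V + |VC|·bis = (10.6194,-22.2526)
T_A = V + ((C−V)·d_A)·d_A = V + 27.8678·d_A = (1.1921,-30.6506)
T_B = V + ((C−V)·d_B)·d_B = V + 27.8678·d_B = (10.5222,-9.6276)
sweep = 180° − θ = 131.2546°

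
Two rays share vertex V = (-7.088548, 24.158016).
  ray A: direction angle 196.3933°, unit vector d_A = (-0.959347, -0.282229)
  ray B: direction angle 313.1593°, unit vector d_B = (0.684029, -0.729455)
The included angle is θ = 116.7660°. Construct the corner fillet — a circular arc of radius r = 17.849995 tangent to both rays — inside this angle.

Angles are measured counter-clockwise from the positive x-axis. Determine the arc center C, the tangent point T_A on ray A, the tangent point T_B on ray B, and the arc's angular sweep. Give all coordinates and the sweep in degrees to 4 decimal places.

bisector direction at 254.7763° = (-0.262588,-0.964908)
center distance |VC| = r/sin(θ/2) = 17.849995/sin(58.3830°) = 20.961242
C = V + |VC|·bis = (-12.5927,3.9323)
T_A = V + ((C−V)·d_A)·d_A = V + 10.9887·d_A = (-17.6305,21.0567)
T_B = V + ((C−V)·d_B)·d_B = V + 10.9887·d_B = (0.4280,16.1423)
sweep = 180° − θ = 63.2340°

center=(-12.5927,3.9323) T_A=(-17.6305,21.0567) T_B=(0.4280,16.1423) sweep=63.2340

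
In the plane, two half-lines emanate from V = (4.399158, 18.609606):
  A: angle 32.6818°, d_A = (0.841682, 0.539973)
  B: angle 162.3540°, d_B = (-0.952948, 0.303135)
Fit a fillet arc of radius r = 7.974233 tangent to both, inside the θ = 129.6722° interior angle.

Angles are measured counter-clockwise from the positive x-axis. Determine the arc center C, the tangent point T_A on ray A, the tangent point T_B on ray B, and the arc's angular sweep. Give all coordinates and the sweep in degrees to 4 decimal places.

center=(3.2464,27.3443) T_A=(7.5523,20.6325) T_B=(0.8292,19.7452) sweep=50.3278

bisector direction at 97.5179° = (-0.130836,0.991404)
center distance |VC| = r/sin(θ/2) = 7.974233/sin(64.8361°) = 8.810381
C = V + |VC|·bis = (3.2464,27.3443)
T_A = V + ((C−V)·d_A)·d_A = V + 3.7463·d_A = (7.5523,20.6325)
T_B = V + ((C−V)·d_B)·d_B = V + 3.7463·d_B = (0.8292,19.7452)
sweep = 180° − θ = 50.3278°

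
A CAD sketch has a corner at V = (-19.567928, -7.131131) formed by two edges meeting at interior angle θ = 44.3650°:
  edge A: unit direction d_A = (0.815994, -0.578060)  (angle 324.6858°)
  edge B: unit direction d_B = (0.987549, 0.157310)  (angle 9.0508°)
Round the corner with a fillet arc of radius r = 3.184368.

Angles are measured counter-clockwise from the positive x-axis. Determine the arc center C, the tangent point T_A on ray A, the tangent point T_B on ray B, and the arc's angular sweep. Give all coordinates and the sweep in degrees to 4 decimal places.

bisector direction at 346.8683° = (0.973850,-0.227190)
center distance |VC| = r/sin(θ/2) = 3.184368/sin(22.1825°) = 8.434117
C = V + |VC|·bis = (-11.3544,-9.0473)
T_A = V + ((C−V)·d_A)·d_A = V + 7.8099·d_A = (-13.1951,-11.6457)
T_B = V + ((C−V)·d_B)·d_B = V + 7.8099·d_B = (-11.8553,-5.9026)
sweep = 180° − θ = 135.6350°

center=(-11.3544,-9.0473) T_A=(-13.1951,-11.6457) T_B=(-11.8553,-5.9026) sweep=135.6350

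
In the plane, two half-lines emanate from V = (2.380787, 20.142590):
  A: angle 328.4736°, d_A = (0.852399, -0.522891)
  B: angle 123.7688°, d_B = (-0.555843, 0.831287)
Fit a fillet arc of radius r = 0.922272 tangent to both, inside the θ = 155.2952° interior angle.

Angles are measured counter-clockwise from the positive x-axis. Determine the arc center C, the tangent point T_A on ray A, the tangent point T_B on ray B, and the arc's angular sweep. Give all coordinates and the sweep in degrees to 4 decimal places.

center=(3.0352,20.8231) T_A=(2.5529,20.0370) T_B=(2.2685,20.3105) sweep=24.7048

bisector direction at 46.1212° = (0.693135,0.720808)
center distance |VC| = r/sin(θ/2) = 0.922272/sin(77.6476°) = 0.944128
C = V + |VC|·bis = (3.0352,20.8231)
T_A = V + ((C−V)·d_A)·d_A = V + 0.2020·d_A = (2.5529,20.0370)
T_B = V + ((C−V)·d_B)·d_B = V + 0.2020·d_B = (2.2685,20.3105)
sweep = 180° − θ = 24.7048°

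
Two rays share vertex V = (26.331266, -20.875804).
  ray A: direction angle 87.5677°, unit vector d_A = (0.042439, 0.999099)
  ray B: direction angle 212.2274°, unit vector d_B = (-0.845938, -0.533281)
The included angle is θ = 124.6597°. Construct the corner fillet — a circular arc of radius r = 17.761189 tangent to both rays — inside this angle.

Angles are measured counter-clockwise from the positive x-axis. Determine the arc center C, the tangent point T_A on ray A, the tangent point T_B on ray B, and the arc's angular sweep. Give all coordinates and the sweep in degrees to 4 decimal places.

bisector direction at 149.8975° = (-0.865130,0.501548)
center distance |VC| = r/sin(θ/2) = 17.761189/sin(62.3299°) = 20.054735
C = V + |VC|·bis = (8.9813,-10.8174)
T_A = V + ((C−V)·d_A)·d_A = V + 9.3130·d_A = (26.7265,-11.5712)
T_B = V + ((C−V)·d_B)·d_B = V + 9.3130·d_B = (18.4530,-25.8423)
sweep = 180° − θ = 55.3403°

center=(8.9813,-10.8174) T_A=(26.7265,-11.5712) T_B=(18.4530,-25.8423) sweep=55.3403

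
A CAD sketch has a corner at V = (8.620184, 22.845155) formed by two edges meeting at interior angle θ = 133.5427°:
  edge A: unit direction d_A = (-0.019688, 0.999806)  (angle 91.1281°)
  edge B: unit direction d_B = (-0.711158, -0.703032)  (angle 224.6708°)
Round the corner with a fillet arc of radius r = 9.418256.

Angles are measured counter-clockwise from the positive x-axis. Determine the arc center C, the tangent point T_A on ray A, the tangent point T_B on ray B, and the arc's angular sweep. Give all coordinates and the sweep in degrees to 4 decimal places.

bisector direction at 157.8995° = (-0.926525,0.376233)
center distance |VC| = r/sin(θ/2) = 9.418256/sin(66.7713°) = 10.249063
C = V + |VC|·bis = (-0.8758,26.7012)
T_A = V + ((C−V)·d_A)·d_A = V + 4.0422·d_A = (8.5406,26.8866)
T_B = V + ((C−V)·d_B)·d_B = V + 4.0422·d_B = (5.7455,20.0033)
sweep = 180° − θ = 46.4573°

center=(-0.8758,26.7012) T_A=(8.5406,26.8866) T_B=(5.7455,20.0033) sweep=46.4573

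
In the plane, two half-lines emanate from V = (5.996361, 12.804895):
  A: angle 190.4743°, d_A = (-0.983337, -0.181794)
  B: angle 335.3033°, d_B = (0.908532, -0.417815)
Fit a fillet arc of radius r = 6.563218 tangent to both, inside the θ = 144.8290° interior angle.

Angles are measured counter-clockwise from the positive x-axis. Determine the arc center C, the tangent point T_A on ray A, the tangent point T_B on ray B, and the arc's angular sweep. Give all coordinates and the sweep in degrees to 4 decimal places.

bisector direction at 262.8888° = (-0.123795,-0.992308)
center distance |VC| = r/sin(θ/2) = 6.563218/sin(72.4145°) = 6.884972
C = V + |VC|·bis = (5.1440,5.9729)
T_A = V + ((C−V)·d_A)·d_A = V + 2.0801·d_A = (3.9509,12.4267)
T_B = V + ((C−V)·d_B)·d_B = V + 2.0801·d_B = (7.8862,11.9358)
sweep = 180° − θ = 35.1710°

center=(5.1440,5.9729) T_A=(3.9509,12.4267) T_B=(7.8862,11.9358) sweep=35.1710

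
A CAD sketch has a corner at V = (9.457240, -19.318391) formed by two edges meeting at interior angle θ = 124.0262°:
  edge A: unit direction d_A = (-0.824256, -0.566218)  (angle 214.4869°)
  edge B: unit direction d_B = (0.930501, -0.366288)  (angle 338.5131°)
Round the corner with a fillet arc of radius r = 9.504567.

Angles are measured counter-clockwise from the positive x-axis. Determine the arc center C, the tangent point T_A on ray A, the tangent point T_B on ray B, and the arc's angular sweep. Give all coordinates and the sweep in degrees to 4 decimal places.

bisector direction at 276.5000° = (0.113203,-0.993572)
center distance |VC| = r/sin(θ/2) = 9.504567/sin(62.0131°) = 10.763280
C = V + |VC|·bis = (10.6757,-30.0125)
T_A = V + ((C−V)·d_A)·d_A = V + 5.0509·d_A = (5.2940,-22.1783)
T_B = V + ((C−V)·d_B)·d_B = V + 5.0509·d_B = (14.1571,-21.1685)
sweep = 180° − θ = 55.9738°

center=(10.6757,-30.0125) T_A=(5.2940,-22.1783) T_B=(14.1571,-21.1685) sweep=55.9738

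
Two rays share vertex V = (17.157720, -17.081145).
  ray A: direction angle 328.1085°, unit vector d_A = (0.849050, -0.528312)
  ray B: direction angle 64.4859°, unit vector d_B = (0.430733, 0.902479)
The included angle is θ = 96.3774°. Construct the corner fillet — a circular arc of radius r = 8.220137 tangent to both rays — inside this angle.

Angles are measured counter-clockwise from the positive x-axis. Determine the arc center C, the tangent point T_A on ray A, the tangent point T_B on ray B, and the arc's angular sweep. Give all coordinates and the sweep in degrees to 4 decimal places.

bisector direction at 16.2972° = (0.959819,0.280620)
center distance |VC| = r/sin(θ/2) = 8.220137/sin(48.1887°) = 11.028641
C = V + |VC|·bis = (27.7432,-13.9863)
T_A = V + ((C−V)·d_A)·d_A = V + 7.3526·d_A = (23.4004,-20.9656)
T_B = V + ((C−V)·d_B)·d_B = V + 7.3526·d_B = (20.3247,-10.4456)
sweep = 180° − θ = 83.6226°

center=(27.7432,-13.9863) T_A=(23.4004,-20.9656) T_B=(20.3247,-10.4456) sweep=83.6226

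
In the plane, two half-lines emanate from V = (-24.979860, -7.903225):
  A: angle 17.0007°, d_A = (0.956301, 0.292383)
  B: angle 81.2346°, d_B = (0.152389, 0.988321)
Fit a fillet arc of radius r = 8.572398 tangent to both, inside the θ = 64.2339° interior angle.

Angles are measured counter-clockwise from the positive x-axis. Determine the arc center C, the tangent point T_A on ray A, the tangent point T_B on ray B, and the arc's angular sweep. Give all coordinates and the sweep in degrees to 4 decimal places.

center=(-14.4265,4.2875) T_A=(-11.9200,-3.9103) T_B=(-22.8987,5.5939) sweep=115.7661

bisector direction at 49.1176° = (0.654508,0.756055)
center distance |VC| = r/sin(θ/2) = 8.572398/sin(32.1170°) = 16.124163
C = V + |VC|·bis = (-14.4265,4.2875)
T_A = V + ((C−V)·d_A)·d_A = V + 13.6566·d_A = (-11.9200,-3.9103)
T_B = V + ((C−V)·d_B)·d_B = V + 13.6566·d_B = (-22.8987,5.5939)
sweep = 180° − θ = 115.7661°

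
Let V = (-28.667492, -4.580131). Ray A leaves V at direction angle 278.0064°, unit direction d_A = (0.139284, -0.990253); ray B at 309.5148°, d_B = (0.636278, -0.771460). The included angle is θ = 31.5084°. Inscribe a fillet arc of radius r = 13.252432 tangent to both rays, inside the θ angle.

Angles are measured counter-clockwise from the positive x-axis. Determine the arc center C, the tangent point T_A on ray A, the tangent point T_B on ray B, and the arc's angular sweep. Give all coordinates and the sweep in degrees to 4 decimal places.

center=(-9.0012,-49.2528) T_A=(-22.1244,-51.0986) T_B=(1.2225,-40.8206) sweep=148.4916

bisector direction at 293.7606° = (0.402916,-0.915237)
center distance |VC| = r/sin(θ/2) = 13.252432/sin(15.7542°) = 48.809927
C = V + |VC|·bis = (-9.0012,-49.2528)
T_A = V + ((C−V)·d_A)·d_A = V + 46.9764·d_A = (-22.1244,-51.0986)
T_B = V + ((C−V)·d_B)·d_B = V + 46.9764·d_B = (1.2225,-40.8206)
sweep = 180° − θ = 148.4916°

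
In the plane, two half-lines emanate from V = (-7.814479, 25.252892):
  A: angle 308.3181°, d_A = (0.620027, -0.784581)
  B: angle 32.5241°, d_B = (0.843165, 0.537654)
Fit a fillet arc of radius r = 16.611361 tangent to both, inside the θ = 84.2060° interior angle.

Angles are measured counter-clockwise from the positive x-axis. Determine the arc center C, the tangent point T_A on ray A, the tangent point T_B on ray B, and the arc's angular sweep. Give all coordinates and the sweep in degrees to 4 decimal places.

bisector direction at 350.4211° = (0.986057,-0.166406)
center distance |VC| = r/sin(θ/2) = 16.611361/sin(42.1030°) = 24.775864
C = V + |VC|·bis = (16.6159,21.1300)
T_A = V + ((C−V)·d_A)·d_A = V + 18.3822·d_A = (3.5830,10.8306)
T_B = V + ((C−V)·d_B)·d_B = V + 18.3822·d_B = (7.6848,35.1362)
sweep = 180° − θ = 95.7940°

center=(16.6159,21.1300) T_A=(3.5830,10.8306) T_B=(7.6848,35.1362) sweep=95.7940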